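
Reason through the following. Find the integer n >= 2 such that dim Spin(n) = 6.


dim Spin(n) = dim so(n) = n(n-1)/2.
Solve n(n-1)/2 = 6, i.e. n^2 - n - 12 = 0.
Discriminant = 1 + 8*6 = 49
n = (1 + sqrt(49))/2 = (1 + 7)/2 = 4


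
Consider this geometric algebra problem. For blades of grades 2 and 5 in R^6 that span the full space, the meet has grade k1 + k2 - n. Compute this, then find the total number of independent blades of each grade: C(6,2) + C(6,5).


Meet grade = grade(A) + grade(B) - n
= 2 + 5 - 6 = 1
C(6,2) = 15
C(6,5) = 6
dim_A + dim_B = 15 + 6 = 21


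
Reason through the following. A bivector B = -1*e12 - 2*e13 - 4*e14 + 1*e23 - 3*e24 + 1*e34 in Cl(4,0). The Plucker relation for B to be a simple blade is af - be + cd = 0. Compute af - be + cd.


Plucker relation: af - be + cd
a*f = (-1)*1 = -1
b*e = (-2)*(-3) = 6
c*d = (-4)*1 = -4
af - be + cd = -1 - 6 + (-4)
= -11


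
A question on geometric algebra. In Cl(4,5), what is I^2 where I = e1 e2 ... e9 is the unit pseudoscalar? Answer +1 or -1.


The pseudoscalar I = e1...e_n (product of all n generators) of Cl(p,q) satisfies I^2 = (-1)^(q + n(n-1)/2).
p = 4, q = 5, n = p + q = 9
n(n-1)/2 = 9 * 8 / 2 = 36
Exponent = q + n(n-1)/2 = 5 + 36 = 41
I^2 = (-1)^41 = -1


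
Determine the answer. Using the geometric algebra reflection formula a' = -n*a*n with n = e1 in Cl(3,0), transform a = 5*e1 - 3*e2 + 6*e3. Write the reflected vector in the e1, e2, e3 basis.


Reflection formula: a' = -n*a*n, with n = e1 (unit vector, n^2 = 1).
For reflection through hyperplane perp to e1:
The component along e1 flips sign, others stay.
a = (5, -3, 6)
a' = (-5, -3, 6)
a' = -5*e1 - 3*e2 + 6*e3


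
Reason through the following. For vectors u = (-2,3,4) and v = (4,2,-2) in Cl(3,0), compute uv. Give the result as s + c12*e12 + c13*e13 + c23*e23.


In Cl(3,0): e_i^2 = 1, e_ie_j = -e_je_i for i != j.
Scalar part = u . v = (-2)*4 + 3*2 + 4*(-2)
= -8 + 6 + (-8) = -10
e12 coeff = (-2)*2 - 3*4 = -4 - 12 = -16
e13 coeff = (-2)*(-2) - 4*4 = 4 - 16 = -12
e23 coeff = 3*(-2) - 4*2 = -6 - 8 = -14
uv = -10 - 16*e12 - 12*e13 - 14*e23


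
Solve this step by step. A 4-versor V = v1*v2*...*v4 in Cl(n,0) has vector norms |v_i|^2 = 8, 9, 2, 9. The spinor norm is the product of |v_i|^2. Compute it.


Spinor norm N(V) = |v1|^2 * |v2|^2 * ... * |v4|^2
= 8 * 9 * 2 * 9
Running product: 8, 72, 144, 1296
N(V) = 1296


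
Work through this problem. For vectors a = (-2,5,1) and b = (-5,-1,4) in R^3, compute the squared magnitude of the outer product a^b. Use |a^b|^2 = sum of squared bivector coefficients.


a wedge b = (a1*b2 - a2*b1)*e12 + (a1*b3 - a3*b1)*e13 + (a2*b3 - a3*b2)*e23
e12 coeff: (-2)*(-1) - 5*(-5) = 2 - (-25) = 27
e13 coeff: (-2)*4 - 1*(-5) = -8 - (-5) = -3
e23 coeff: 5*4 - 1*(-1) = 20 - (-1) = 21
|a wedge b|^2 = 27^2 + (-3)^2 + 21^2
= 729 + 9 + 441
= 1179


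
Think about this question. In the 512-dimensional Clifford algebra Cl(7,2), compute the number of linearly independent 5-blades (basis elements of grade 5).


Number of grade-k basis blades in Cl(p,q) with n = p + q is C(n, k).
n = 7 + 2 = 9
C(9, 5) = 9! / (5! * 4!)
= 362880 / (120 * 24)
= 126


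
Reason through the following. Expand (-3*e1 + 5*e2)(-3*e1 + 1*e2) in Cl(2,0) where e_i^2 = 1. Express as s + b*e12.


Expand: (-3*e1 + 5*e2)(-3*e1 + 1*e2)
= (-3)*(-3)*e1e1 + (-3)*1*e1e2 + 5*(-3)*e2e1 + 5*1*e2e2
Using e1^2 = e2^2 = 1, e2e1 = -e1e2:
Scalar part s = (-3)*(-3) + 5*1 = 9 + 5 = 14
Bivector part b = (-3)*1 - 5*(-3) = -3 - (-15) = 12
uv = 14 + 12*e12


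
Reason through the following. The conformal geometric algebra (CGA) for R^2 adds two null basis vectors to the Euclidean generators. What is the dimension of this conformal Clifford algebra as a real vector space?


The conformal model of R^2 uses Cl(3,1): the 2 Euclidean generators plus two extra orthogonal generators e+ (e+^2 = +1) and e- (e-^2 = -1), from which the null vectors e0, einf are built.
Number of generators m = 2 + 2 = 4.
dim Cl(p,q) = 2^m = 2^4 = 16


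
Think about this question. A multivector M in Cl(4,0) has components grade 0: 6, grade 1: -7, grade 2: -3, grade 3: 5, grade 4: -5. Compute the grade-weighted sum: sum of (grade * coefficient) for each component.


Grade-weighted sum = sum of grade_k * coefficient_k
0*6 = 0
1*(-7) = -7
2*(-3) = -6
3*5 = 15
4*(-5) = -20
Total = 0 + (-7) + (-6) + 15 + (-20) = -18


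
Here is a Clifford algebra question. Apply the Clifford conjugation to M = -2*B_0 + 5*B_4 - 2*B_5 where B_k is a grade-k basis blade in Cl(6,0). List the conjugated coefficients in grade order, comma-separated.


Clifford conjugate sign for grade k: (-1)^(k(k+1)/2)
Grade 0: (-1)^(0*1/2) = (-1)^0 = 1, coeff -2 -> -2
Grade 4: (-1)^(4*5/2) = (-1)^10 = 1, coeff 5 -> 5
Grade 5: (-1)^(5*6/2) = (-1)^15 = -1, coeff -2 -> 2
Conjugated coefficients: -2, 5, 2


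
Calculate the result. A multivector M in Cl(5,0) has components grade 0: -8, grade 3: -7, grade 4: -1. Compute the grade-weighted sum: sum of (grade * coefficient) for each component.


Grade-weighted sum = sum of grade_k * coefficient_k
0*(-8) = 0
3*(-7) = -21
4*(-1) = -4
Total = 0 + (-21) + (-4) = -25


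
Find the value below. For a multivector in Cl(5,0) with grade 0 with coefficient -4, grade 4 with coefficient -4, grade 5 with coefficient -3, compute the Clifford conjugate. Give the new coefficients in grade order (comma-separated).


Clifford conjugate sign for grade k: (-1)^(k(k+1)/2)
Grade 0: (-1)^(0*1/2) = (-1)^0 = 1, coeff -4 -> -4
Grade 4: (-1)^(4*5/2) = (-1)^10 = 1, coeff -4 -> -4
Grade 5: (-1)^(5*6/2) = (-1)^15 = -1, coeff -3 -> 3
Conjugated coefficients: -4, -4, 3


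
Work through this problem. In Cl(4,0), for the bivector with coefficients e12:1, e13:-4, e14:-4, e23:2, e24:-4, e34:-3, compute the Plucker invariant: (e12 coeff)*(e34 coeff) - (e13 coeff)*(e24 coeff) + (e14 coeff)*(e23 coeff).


Plucker relation: af - be + cd
a*f = 1*(-3) = -3
b*e = (-4)*(-4) = 16
c*d = (-4)*2 = -8
af - be + cd = -3 - 16 + (-8)
= -27


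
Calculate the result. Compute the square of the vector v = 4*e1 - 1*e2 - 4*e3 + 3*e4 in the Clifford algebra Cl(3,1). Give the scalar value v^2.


v^2 = sum of c_i^2 * e_i^2
Positive signature terms (e_i^2 = +1): 4^2 + (-1)^2 + (-4)^2 = 33
Negative signature terms (e_j^2 = -1): 3^2 = 9
v^2 = 33 - 9 = 24


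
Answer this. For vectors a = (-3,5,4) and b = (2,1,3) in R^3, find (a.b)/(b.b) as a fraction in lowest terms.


Projection coefficient = (a . b) / (b . b)
a . b = (-3)*2 + 5*1 + 4*3
= -6 + 5 + 12 = 11
b . b = 2^2 + 1^2 + 3^2
= 4 + 1 + 9 = 14
Coefficient = 11/14
In lowest terms: 11/14


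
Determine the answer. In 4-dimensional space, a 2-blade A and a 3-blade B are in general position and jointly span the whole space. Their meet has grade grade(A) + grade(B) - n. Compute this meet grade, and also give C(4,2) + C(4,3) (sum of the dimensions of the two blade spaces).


Meet grade = grade(A) + grade(B) - n
= 2 + 3 - 4 = 1
C(4,2) = 6
C(4,3) = 4
dim_A + dim_B = 6 + 4 = 10


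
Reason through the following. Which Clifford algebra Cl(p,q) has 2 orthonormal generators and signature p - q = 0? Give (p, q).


We need p + q = 2 and p - q = 0.
Adding: 2p = 2 + 0 = 2, so p = 1.
Then q = 2 - 1 = 1.
(p, q) = (1, 1)


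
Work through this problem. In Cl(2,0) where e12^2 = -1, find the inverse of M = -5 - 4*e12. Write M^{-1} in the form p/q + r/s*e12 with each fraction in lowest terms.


M = -5 - 4*e12, where e12^2 = -1.
Since M commutes with its reverse ~M = a - b*e12, M * ~M = a^2 - b^2*e12^2 = a^2 + b^2.
So M^{-1} = ~M / (a^2 + b^2) = (a - b*e12)/(a^2 + b^2).
a^2 + b^2 = 25 + 16 = 41
Scalar part = -5/41 = -5/41
Bivector coeff = 4/41 = 4/41
M^{-1} = -5/41 + 4/41*e12


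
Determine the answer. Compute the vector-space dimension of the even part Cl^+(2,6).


Even subalgebra dimension = 2^(n-1)
n = 2 + 6 = 8
2^(8 - 1) = 2^7 = 128
Verification: sum of C(8,k) for even k = 1 + 28 + 70 + 28 + 1 = 128
Result = 128


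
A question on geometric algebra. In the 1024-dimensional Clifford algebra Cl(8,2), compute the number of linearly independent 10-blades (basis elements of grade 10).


Number of grade-k basis blades in Cl(p,q) with n = p + q is C(n, k).
n = 8 + 2 = 10
C(10, 10) = 10! / (10! * 0!)
= 3628800 / (3628800 * 1)
= 1


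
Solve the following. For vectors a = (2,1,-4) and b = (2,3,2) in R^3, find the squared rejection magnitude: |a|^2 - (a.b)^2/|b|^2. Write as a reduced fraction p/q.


|a|^2 = 2^2 + 1^2 + (-4)^2 = 21
|b|^2 = 2^2 + 3^2 + 2^2 = 17
a . b = 2*2 + 1*3 + (-4)*2 = -1
(a.b)^2 = (-1)^2 = 1
|rej|^2 = 21 - 1/17
= (357 - 1)/17
= 356/17
In lowest terms: 356/17


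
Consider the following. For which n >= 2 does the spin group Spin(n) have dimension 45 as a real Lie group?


dim Spin(n) = dim so(n) = n(n-1)/2.
Solve n(n-1)/2 = 45, i.e. n^2 - n - 90 = 0.
Discriminant = 1 + 8*45 = 361
n = (1 + sqrt(361))/2 = (1 + 19)/2 = 10


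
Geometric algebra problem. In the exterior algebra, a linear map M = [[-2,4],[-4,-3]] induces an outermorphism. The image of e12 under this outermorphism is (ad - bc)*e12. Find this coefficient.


The outermorphism of a linear map f sends e1^e2 to f(e1)^f(e2).
f(e1) = -2*e1 - 4*e2
f(e2) = 4*e1 - 3*e2
f(e1) ^ f(e2) = (-2*e1 - 4*e2) ^ (4*e1 - 3*e2)
= (-2)*(-3)*e12 + (-4)*4*e21
= (6 - (-16))*e12
= 22*e12
Coefficient = 22


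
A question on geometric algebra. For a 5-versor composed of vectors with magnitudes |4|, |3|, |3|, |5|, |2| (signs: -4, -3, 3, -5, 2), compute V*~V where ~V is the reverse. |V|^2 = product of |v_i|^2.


Each vector v_i has |v_i|^2 = s_i^2
Squared scales: (-4)^2 = 16, (-3)^2 = 9, 3^2 = 9, (-5)^2 = 25, 2^2 = 4
|V|^2 = 16 * 9 * 9 * 25 * 4
= 129600


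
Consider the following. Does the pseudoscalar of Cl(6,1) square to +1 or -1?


The pseudoscalar I = e1...e_n (product of all n generators) of Cl(p,q) satisfies I^2 = (-1)^(q + n(n-1)/2).
p = 6, q = 1, n = p + q = 7
n(n-1)/2 = 7 * 6 / 2 = 21
Exponent = q + n(n-1)/2 = 1 + 21 = 22
I^2 = (-1)^22 = +1


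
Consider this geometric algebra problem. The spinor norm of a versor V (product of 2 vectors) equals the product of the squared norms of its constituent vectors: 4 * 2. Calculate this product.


Spinor norm N(V) = |v1|^2 * |v2|^2 * ... * |v2|^2
= 4 * 2
Running product: 4, 8
N(V) = 8


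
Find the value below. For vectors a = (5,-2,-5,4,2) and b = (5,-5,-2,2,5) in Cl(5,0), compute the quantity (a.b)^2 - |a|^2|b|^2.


a . b = 5*5 + (-2)*(-5) + (-5)*(-2) + 4*2 + 2*5
= 25 + 10 + 10 + 8 + 10 = 63
|a|^2 = 5^2 + (-2)^2 + (-5)^2 + 4^2 + 2^2 = 74
|b|^2 = 5^2 + (-5)^2 + (-2)^2 + 2^2 + 5^2 = 83
(a.b)^2 = 63^2 = 3969
|a|^2 * |b|^2 = 74 * 83 = 6142
Result = 3969 - 6142 = -2173


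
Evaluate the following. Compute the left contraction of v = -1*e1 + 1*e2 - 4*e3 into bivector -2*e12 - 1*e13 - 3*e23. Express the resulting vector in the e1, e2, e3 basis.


Left contraction v _| B = <vB>_1 (grade-1 part of the geometric product vB).
Using e1_|e12 = e2, e2_|e12 = -e1, e1_|e13 = e3, e3_|e13 = -e1, e2_|e23 = e3, e3_|e23 = -e2:
e1 coeff: -v2*b12 - v3*b13 = -(1)*(-2) - (-4)*(-1) = -2
e2 coeff: v1*b12 - v3*b23 = (-1)*(-2) - (-4)*(-3) = -10
e3 coeff: v1*b13 + v2*b23 = (-1)*(-1) + (1)*(-3) = -2
v _| B = -2*e1 - 10*e2 - 2*e3


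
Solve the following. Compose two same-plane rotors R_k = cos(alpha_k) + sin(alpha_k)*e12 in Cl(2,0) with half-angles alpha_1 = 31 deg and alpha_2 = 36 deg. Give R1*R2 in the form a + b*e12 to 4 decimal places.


Same-plane rotors commute and their half-angles add:
R1*R2 = cos(a1 + a2) + sin(a1 + a2)*e12.
a1 + a2 = 31 + 36 = 67 deg
cos(67 deg) = 0.3907
sin(67 deg) = 0.9205
R1*R2 = 0.3907 + 0.9205*e12


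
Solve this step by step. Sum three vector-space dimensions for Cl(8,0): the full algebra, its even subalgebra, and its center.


n = 8 + 0 = 8
Total dim = 2^8 = 256
Even subalgebra dim = 2^7 = 128
n is even, so center dim = 1
Sum = 256 + 128 + 1 = 385


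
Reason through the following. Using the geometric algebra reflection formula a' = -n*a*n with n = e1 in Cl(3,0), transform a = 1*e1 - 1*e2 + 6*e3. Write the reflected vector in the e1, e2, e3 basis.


Reflection formula: a' = -n*a*n, with n = e1 (unit vector, n^2 = 1).
For reflection through hyperplane perp to e1:
The component along e1 flips sign, others stay.
a = (1, -1, 6)
a' = (-1, -1, 6)
a' = -1*e1 - 1*e2 + 6*e3


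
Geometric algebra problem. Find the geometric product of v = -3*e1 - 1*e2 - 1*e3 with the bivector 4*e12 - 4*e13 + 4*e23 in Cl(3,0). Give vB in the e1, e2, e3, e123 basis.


vB has grade-1 (vector) and grade-3 (trivector) parts: vB = (v _| B) + (v ^ B).
Vector part <vB>_1:
  e1: -v2*b12 - v3*b13 = -(-1)*(4) - (-1)*(-4) = 0
  e2: v1*b12 - v3*b23 = (-3)*(4) - (-1)*(4) = -8
  e3: v1*b13 + v2*b23 = (-3)*(-4) + (-1)*(4) = 8
Trivector part <vB>_3:
  e123: v1*b23 - v2*b13 + v3*b12 = (-3)*(4) - (-1)*(-4) + (-1)*(4) = -20
vB = 0*e1 - 8*e2 + 8*e3 - 20*e123


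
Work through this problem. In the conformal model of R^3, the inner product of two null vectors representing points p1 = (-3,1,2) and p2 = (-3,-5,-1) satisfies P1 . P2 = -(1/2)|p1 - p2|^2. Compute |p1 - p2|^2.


p1 - p2 = (0, 6, 3)
|p1 - p2|^2 = 0^2 + 6^2 + 3^2
= 0 + 36 + 9
= 45


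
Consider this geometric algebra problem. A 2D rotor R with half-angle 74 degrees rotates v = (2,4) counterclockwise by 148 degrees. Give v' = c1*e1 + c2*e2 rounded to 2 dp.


Rotor R = cos(74deg) - sin(74deg)*e12
Rotation angle theta = 2 * 74 = 148 degrees
v' = R*v*~R rotates v by theta.
cos(148deg) = -0.8480, sin(148deg) = 0.5299
v'_1 = 2*cos(148deg) - 4*sin(148deg)
= 2*(-0.8480) - 4*0.5299
= -3.82
v'_2 = 2*sin(148deg) + 4*cos(148deg)
= 2*0.5299 + 4*(-0.8480)
= -2.33
v' = -3.82*e1 - 2.33*e2


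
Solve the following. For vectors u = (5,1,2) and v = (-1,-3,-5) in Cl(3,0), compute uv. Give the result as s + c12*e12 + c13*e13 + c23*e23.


In Cl(3,0): e_i^2 = 1, e_ie_j = -e_je_i for i != j.
Scalar part = u . v = 5*(-1) + 1*(-3) + 2*(-5)
= -5 + (-3) + (-10) = -18
e12 coeff = 5*(-3) - 1*(-1) = -15 - (-1) = -14
e13 coeff = 5*(-5) - 2*(-1) = -25 - (-2) = -23
e23 coeff = 1*(-5) - 2*(-3) = -5 - (-6) = 1
uv = -18 - 14*e12 - 23*e13 + 1*e23


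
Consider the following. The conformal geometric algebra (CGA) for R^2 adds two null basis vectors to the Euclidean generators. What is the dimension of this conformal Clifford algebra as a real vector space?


The conformal model of R^2 uses Cl(3,1): the 2 Euclidean generators plus two extra orthogonal generators e+ (e+^2 = +1) and e- (e-^2 = -1), from which the null vectors e0, einf are built.
Number of generators m = 2 + 2 = 4.
dim Cl(p,q) = 2^m = 2^4 = 16


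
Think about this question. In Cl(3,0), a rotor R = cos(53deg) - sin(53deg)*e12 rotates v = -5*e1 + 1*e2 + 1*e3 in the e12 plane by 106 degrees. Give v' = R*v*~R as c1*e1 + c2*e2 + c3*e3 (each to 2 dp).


Rotor R = cos(53deg) - sin(53deg)*e12
Rotation angle theta = 2 * 53 = 106 degrees in the e12 plane (e1 -> e2).
The component perpendicular to the plane (e3) is invariant: v'_3 = v3 = 1.00
cos(106deg) = -0.2756, sin(106deg) = 0.9613
v'_1 = v1*cos(theta) - v2*sin(theta) = -5*(-0.2756) - 1*0.9613 = 0.42
v'_2 = v1*sin(theta) + v2*cos(theta) = -5*0.9613 + 1*(-0.2756) = -5.08
v' = 0.42*e1 - 5.08*e2 + 1.00*e3


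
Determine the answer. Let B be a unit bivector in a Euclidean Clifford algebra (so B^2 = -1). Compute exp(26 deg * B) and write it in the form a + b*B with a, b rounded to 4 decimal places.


For a unit bivector B with B^2 = -1, the exponential series gives
e^(theta*B) = cos(theta) + sin(theta)*B (the GA analogue of Euler's formula).
theta = 26 degrees = 0.453786 rad
cos(26 deg) = 0.8988
sin(26 deg) = 0.4384
exp(theta*B) = 0.8988 + 0.4384*B


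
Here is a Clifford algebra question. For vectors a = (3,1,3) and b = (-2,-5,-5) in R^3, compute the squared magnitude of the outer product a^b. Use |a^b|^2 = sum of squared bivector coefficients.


a wedge b = (a1*b2 - a2*b1)*e12 + (a1*b3 - a3*b1)*e13 + (a2*b3 - a3*b2)*e23
e12 coeff: 3*(-5) - 1*(-2) = -15 - (-2) = -13
e13 coeff: 3*(-5) - 3*(-2) = -15 - (-6) = -9
e23 coeff: 1*(-5) - 3*(-5) = -5 - (-15) = 10
|a wedge b|^2 = (-13)^2 + (-9)^2 + 10^2
= 169 + 81 + 100
= 350


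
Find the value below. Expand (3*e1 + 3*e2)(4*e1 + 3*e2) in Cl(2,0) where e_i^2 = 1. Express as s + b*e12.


Expand: (3*e1 + 3*e2)(4*e1 + 3*e2)
= 3*4*e1e1 + 3*3*e1e2 + 3*4*e2e1 + 3*3*e2e2
Using e1^2 = e2^2 = 1, e2e1 = -e1e2:
Scalar part s = 3*4 + 3*3 = 12 + 9 = 21
Bivector part b = 3*3 - 3*4 = 9 - 12 = -3
uv = 21 - 3*e12


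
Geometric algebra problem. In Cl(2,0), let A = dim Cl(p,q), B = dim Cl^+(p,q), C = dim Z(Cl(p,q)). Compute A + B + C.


n = 2 + 0 = 2
Total dim = 2^2 = 4
Even subalgebra dim = 2^1 = 2
n is even, so center dim = 1
Sum = 4 + 2 + 1 = 7


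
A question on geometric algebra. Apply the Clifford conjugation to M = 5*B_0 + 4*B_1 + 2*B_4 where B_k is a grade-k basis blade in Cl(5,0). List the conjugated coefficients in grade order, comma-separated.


Clifford conjugate sign for grade k: (-1)^(k(k+1)/2)
Grade 0: (-1)^(0*1/2) = (-1)^0 = 1, coeff 5 -> 5
Grade 1: (-1)^(1*2/2) = (-1)^1 = -1, coeff 4 -> -4
Grade 4: (-1)^(4*5/2) = (-1)^10 = 1, coeff 2 -> 2
Conjugated coefficients: 5, -4, 2


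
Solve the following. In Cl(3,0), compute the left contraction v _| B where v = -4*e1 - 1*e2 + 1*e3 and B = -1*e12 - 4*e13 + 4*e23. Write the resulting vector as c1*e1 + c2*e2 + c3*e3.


Left contraction v _| B = <vB>_1 (grade-1 part of the geometric product vB).
Using e1_|e12 = e2, e2_|e12 = -e1, e1_|e13 = e3, e3_|e13 = -e1, e2_|e23 = e3, e3_|e23 = -e2:
e1 coeff: -v2*b12 - v3*b13 = -(-1)*(-1) - (1)*(-4) = 3
e2 coeff: v1*b12 - v3*b23 = (-4)*(-1) - (1)*(4) = 0
e3 coeff: v1*b13 + v2*b23 = (-4)*(-4) + (-1)*(4) = 12
v _| B = 3*e1 + 0*e2 + 12*e3


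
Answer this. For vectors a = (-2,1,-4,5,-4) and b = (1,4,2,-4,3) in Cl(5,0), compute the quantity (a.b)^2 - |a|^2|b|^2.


a . b = (-2)*1 + 1*4 + (-4)*2 + 5*(-4) + (-4)*3
= -2 + 4 + (-8) + (-20) + (-12) = -38
|a|^2 = (-2)^2 + 1^2 + (-4)^2 + 5^2 + (-4)^2 = 62
|b|^2 = 1^2 + 4^2 + 2^2 + (-4)^2 + 3^2 = 46
(a.b)^2 = (-38)^2 = 1444
|a|^2 * |b|^2 = 62 * 46 = 2852
Result = 1444 - 2852 = -1408


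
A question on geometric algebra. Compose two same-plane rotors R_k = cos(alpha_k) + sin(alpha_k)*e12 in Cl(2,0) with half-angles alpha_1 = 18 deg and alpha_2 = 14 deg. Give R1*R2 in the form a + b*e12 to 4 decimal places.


Same-plane rotors commute and their half-angles add:
R1*R2 = cos(a1 + a2) + sin(a1 + a2)*e12.
a1 + a2 = 18 + 14 = 32 deg
cos(32 deg) = 0.8480
sin(32 deg) = 0.5299
R1*R2 = 0.8480 + 0.5299*e12


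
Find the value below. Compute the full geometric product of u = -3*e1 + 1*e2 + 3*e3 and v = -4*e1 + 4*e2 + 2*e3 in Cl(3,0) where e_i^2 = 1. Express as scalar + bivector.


In Cl(3,0): e_i^2 = 1, e_ie_j = -e_je_i for i != j.
Scalar part = u . v = (-3)*(-4) + 1*4 + 3*2
= 12 + 4 + 6 = 22
e12 coeff = (-3)*4 - 1*(-4) = -12 - (-4) = -8
e13 coeff = (-3)*2 - 3*(-4) = -6 - (-12) = 6
e23 coeff = 1*2 - 3*4 = 2 - 12 = -10
uv = 22 - 8*e12 + 6*e13 - 10*e23


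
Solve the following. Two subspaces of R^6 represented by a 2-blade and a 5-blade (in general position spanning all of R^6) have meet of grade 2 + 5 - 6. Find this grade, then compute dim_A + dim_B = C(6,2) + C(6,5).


Meet grade = grade(A) + grade(B) - n
= 2 + 5 - 6 = 1
C(6,2) = 15
C(6,5) = 6
dim_A + dim_B = 15 + 6 = 21


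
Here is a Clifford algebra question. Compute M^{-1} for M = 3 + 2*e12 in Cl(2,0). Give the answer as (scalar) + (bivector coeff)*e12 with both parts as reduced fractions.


M = 3 + 2*e12, where e12^2 = -1.
Since M commutes with its reverse ~M = a - b*e12, M * ~M = a^2 - b^2*e12^2 = a^2 + b^2.
So M^{-1} = ~M / (a^2 + b^2) = (a - b*e12)/(a^2 + b^2).
a^2 + b^2 = 9 + 4 = 13
Scalar part = 3/13 = 3/13
Bivector coeff = -2/13 = -2/13
M^{-1} = 3/13 - 2/13*e12


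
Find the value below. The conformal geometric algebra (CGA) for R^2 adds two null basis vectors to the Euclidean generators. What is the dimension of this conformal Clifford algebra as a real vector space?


The conformal model of R^2 uses Cl(3,1): the 2 Euclidean generators plus two extra orthogonal generators e+ (e+^2 = +1) and e- (e-^2 = -1), from which the null vectors e0, einf are built.
Number of generators m = 2 + 2 = 4.
dim Cl(p,q) = 2^m = 2^4 = 16


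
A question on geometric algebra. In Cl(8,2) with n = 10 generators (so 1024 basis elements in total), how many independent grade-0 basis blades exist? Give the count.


Number of grade-k basis blades in Cl(p,q) with n = p + q is C(n, k).
n = 8 + 2 = 10
C(10, 0) = 10! / (0! * 10!)
= 3628800 / (1 * 3628800)
= 1


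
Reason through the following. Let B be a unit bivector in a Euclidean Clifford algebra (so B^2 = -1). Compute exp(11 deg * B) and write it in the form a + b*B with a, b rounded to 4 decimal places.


For a unit bivector B with B^2 = -1, the exponential series gives
e^(theta*B) = cos(theta) + sin(theta)*B (the GA analogue of Euler's formula).
theta = 11 degrees = 0.191986 rad
cos(11 deg) = 0.9816
sin(11 deg) = 0.1908
exp(theta*B) = 0.9816 + 0.1908*B


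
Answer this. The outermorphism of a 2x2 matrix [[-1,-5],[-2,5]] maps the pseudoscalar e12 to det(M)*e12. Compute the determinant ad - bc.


The outermorphism of a linear map f sends e1^e2 to f(e1)^f(e2).
f(e1) = -1*e1 - 2*e2
f(e2) = -5*e1 + 5*e2
f(e1) ^ f(e2) = (-1*e1 - 2*e2) ^ (-5*e1 + 5*e2)
= (-1)*5*e12 + (-2)*(-5)*e21
= (-5 - 10)*e12
= -15*e12
Coefficient = -15


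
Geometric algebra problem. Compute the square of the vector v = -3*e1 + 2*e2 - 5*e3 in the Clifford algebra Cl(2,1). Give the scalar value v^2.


v^2 = sum of c_i^2 * e_i^2
Positive signature terms (e_i^2 = +1): (-3)^2 + 2^2 = 13
Negative signature terms (e_j^2 = -1): (-5)^2 = 25
v^2 = 13 - 25 = -12


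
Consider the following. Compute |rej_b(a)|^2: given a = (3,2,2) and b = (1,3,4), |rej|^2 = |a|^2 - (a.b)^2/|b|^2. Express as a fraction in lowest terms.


|a|^2 = 3^2 + 2^2 + 2^2 = 17
|b|^2 = 1^2 + 3^2 + 4^2 = 26
a . b = 3*1 + 2*3 + 2*4 = 17
(a.b)^2 = 17^2 = 289
|rej|^2 = 17 - 289/26
= (442 - 289)/26
= 153/26
In lowest terms: 153/26


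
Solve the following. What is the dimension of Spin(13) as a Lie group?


Spin(n) double-covers SO(n); both have Lie algebra so(n) of dimension n(n-1)/2.
n = 13
n(n-1) = 13 * 12 = 156
dim Spin(13) = 156/2 = 78


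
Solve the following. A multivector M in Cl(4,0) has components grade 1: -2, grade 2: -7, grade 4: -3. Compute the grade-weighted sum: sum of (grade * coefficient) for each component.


Grade-weighted sum = sum of grade_k * coefficient_k
1*(-2) = -2
2*(-7) = -14
4*(-3) = -12
Total = -2 + (-14) + (-12) = -28


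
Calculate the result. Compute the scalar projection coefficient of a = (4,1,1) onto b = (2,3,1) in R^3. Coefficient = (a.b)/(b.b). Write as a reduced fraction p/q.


Projection coefficient = (a . b) / (b . b)
a . b = 4*2 + 1*3 + 1*1
= 8 + 3 + 1 = 12
b . b = 2^2 + 3^2 + 1^2
= 4 + 9 + 1 = 14
Coefficient = 12/14
In lowest terms: 6/7


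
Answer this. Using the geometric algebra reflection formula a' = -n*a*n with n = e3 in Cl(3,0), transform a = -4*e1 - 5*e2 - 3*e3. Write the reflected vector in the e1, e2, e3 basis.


Reflection formula: a' = -n*a*n, with n = e3 (unit vector, n^2 = 1).
For reflection through hyperplane perp to e3:
The component along e3 flips sign, others stay.
a = (-4, -5, -3)
a' = (-4, -5, 3)
a' = -4*e1 - 5*e2 + 3*e3


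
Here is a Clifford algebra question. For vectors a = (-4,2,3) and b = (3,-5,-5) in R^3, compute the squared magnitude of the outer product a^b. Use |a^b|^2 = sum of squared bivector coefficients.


a wedge b = (a1*b2 - a2*b1)*e12 + (a1*b3 - a3*b1)*e13 + (a2*b3 - a3*b2)*e23
e12 coeff: (-4)*(-5) - 2*3 = 20 - 6 = 14
e13 coeff: (-4)*(-5) - 3*3 = 20 - 9 = 11
e23 coeff: 2*(-5) - 3*(-5) = -10 - (-15) = 5
|a wedge b|^2 = 14^2 + 11^2 + 5^2
= 196 + 121 + 25
= 342


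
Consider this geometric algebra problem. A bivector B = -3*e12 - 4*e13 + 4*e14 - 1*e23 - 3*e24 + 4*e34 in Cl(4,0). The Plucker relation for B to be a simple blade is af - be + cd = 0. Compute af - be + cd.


Plucker relation: af - be + cd
a*f = (-3)*4 = -12
b*e = (-4)*(-3) = 12
c*d = 4*(-1) = -4
af - be + cd = -12 - 12 + (-4)
= -28


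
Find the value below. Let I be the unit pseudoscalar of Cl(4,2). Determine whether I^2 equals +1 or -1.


The pseudoscalar I = e1...e_n (product of all n generators) of Cl(p,q) satisfies I^2 = (-1)^(q + n(n-1)/2).
p = 4, q = 2, n = p + q = 6
n(n-1)/2 = 6 * 5 / 2 = 15
Exponent = q + n(n-1)/2 = 2 + 15 = 17
I^2 = (-1)^17 = -1


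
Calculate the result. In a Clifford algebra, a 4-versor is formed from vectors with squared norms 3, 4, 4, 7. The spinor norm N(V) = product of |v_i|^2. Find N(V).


Spinor norm N(V) = |v1|^2 * |v2|^2 * ... * |v4|^2
= 3 * 4 * 4 * 7
Running product: 3, 12, 48, 336
N(V) = 336


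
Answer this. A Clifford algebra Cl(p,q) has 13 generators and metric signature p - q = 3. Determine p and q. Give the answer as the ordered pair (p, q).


We need p + q = 13 and p - q = 3.
Adding: 2p = 13 + 3 = 16, so p = 8.
Then q = 13 - 8 = 5.
(p, q) = (8, 5)


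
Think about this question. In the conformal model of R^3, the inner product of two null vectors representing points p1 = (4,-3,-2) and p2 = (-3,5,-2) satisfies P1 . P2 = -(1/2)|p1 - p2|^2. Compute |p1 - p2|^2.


p1 - p2 = (7, -8, 0)
|p1 - p2|^2 = 7^2 + (-8)^2 + 0^2
= 49 + 64 + 0
= 113


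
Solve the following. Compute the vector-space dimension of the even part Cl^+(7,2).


Even subalgebra dimension = 2^(n-1)
n = 7 + 2 = 9
2^(9 - 1) = 2^8 = 256
Verification: sum of C(9,k) for even k = 1 + 36 + 126 + 84 + 9 = 256
Result = 256


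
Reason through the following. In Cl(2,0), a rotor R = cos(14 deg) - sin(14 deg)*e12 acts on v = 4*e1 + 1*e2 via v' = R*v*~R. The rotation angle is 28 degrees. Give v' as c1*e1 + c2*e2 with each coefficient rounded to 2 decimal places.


Rotor R = cos(14deg) - sin(14deg)*e12
Rotation angle theta = 2 * 14 = 28 degrees
v' = R*v*~R rotates v by theta.
cos(28deg) = 0.8829, sin(28deg) = 0.4695
v'_1 = 4*cos(28deg) - 1*sin(28deg)
= 4*0.8829 - 1*0.4695
= 3.06
v'_2 = 4*sin(28deg) + 1*cos(28deg)
= 4*0.4695 + 1*0.8829
= 2.76
v' = 3.06*e1 + 2.76*e2


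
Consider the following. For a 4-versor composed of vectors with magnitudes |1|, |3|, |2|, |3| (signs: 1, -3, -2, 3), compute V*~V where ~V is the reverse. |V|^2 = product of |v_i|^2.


Each vector v_i has |v_i|^2 = s_i^2
Squared scales: 1^2 = 1, (-3)^2 = 9, (-2)^2 = 4, 3^2 = 9
|V|^2 = 1 * 9 * 4 * 9
= 324


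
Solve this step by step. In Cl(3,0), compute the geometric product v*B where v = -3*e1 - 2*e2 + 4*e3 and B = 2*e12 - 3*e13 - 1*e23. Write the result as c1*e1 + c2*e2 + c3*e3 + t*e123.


vB has grade-1 (vector) and grade-3 (trivector) parts: vB = (v _| B) + (v ^ B).
Vector part <vB>_1:
  e1: -v2*b12 - v3*b13 = -(-2)*(2) - (4)*(-3) = 16
  e2: v1*b12 - v3*b23 = (-3)*(2) - (4)*(-1) = -2
  e3: v1*b13 + v2*b23 = (-3)*(-3) + (-2)*(-1) = 11
Trivector part <vB>_3:
  e123: v1*b23 - v2*b13 + v3*b12 = (-3)*(-1) - (-2)*(-3) + (4)*(2) = 5
vB = 16*e1 - 2*e2 + 11*e3 + 5*e123


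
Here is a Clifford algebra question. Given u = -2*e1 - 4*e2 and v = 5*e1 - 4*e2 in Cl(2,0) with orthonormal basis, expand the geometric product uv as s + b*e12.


Expand: (-2*e1 - 4*e2)(5*e1 - 4*e2)
= (-2)*5*e1e1 + (-2)*(-4)*e1e2 + (-4)*5*e2e1 + (-4)*(-4)*e2e2
Using e1^2 = e2^2 = 1, e2e1 = -e1e2:
Scalar part s = (-2)*5 + (-4)*(-4) = -10 + 16 = 6
Bivector part b = (-2)*(-4) - (-4)*5 = 8 - (-20) = 28
uv = 6 + 28*e12


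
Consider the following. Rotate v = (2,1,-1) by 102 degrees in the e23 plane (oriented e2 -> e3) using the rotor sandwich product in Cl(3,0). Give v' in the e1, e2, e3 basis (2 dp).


Rotor R = cos(51deg) - sin(51deg)*e23
Rotation angle theta = 2 * 51 = 102 degrees in the e23 plane (e2 -> e3).
The component perpendicular to the plane (e1) is invariant: v'_1 = v1 = 2.00
cos(102deg) = -0.2079, sin(102deg) = 0.9781
v'_2 = v2*cos(theta) - v3*sin(theta) = 1*(-0.2079) - (-1)*0.9781 = 0.77
v'_3 = v2*sin(theta) + v3*cos(theta) = 1*0.9781 + (-1)*(-0.2079) = 1.19
v' = 2.00*e1 + 0.77*e2 + 1.19*e3


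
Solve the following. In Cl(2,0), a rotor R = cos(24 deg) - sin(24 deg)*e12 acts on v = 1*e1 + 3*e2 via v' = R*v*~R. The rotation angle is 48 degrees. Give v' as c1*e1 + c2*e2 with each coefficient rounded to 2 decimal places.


Rotor R = cos(24deg) - sin(24deg)*e12
Rotation angle theta = 2 * 24 = 48 degrees
v' = R*v*~R rotates v by theta.
cos(48deg) = 0.6691, sin(48deg) = 0.7431
v'_1 = 1*cos(48deg) - 3*sin(48deg)
= 1*0.6691 - 3*0.7431
= -1.56
v'_2 = 1*sin(48deg) + 3*cos(48deg)
= 1*0.7431 + 3*0.6691
= 2.75
v' = -1.56*e1 + 2.75*e2


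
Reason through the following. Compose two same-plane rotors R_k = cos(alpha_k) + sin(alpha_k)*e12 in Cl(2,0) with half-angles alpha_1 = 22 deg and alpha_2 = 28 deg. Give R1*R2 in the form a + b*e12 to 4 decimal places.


Same-plane rotors commute and their half-angles add:
R1*R2 = cos(a1 + a2) + sin(a1 + a2)*e12.
a1 + a2 = 22 + 28 = 50 deg
cos(50 deg) = 0.6428
sin(50 deg) = 0.7660
R1*R2 = 0.6428 + 0.7660*e12


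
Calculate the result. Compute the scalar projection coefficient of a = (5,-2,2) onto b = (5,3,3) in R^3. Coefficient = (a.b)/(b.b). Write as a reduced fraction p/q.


Projection coefficient = (a . b) / (b . b)
a . b = 5*5 + (-2)*3 + 2*3
= 25 + (-6) + 6 = 25
b . b = 5^2 + 3^2 + 3^2
= 25 + 9 + 9 = 43
Coefficient = 25/43
In lowest terms: 25/43


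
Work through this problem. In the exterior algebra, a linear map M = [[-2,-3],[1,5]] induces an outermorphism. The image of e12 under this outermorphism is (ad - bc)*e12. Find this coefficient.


The outermorphism of a linear map f sends e1^e2 to f(e1)^f(e2).
f(e1) = -2*e1 + 1*e2
f(e2) = -3*e1 + 5*e2
f(e1) ^ f(e2) = (-2*e1 + 1*e2) ^ (-3*e1 + 5*e2)
= (-2)*5*e12 + 1*(-3)*e21
= (-10 - (-3))*e12
= -7*e12
Coefficient = -7


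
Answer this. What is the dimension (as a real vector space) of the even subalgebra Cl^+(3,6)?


Even subalgebra dimension = 2^(n-1)
n = 3 + 6 = 9
2^(9 - 1) = 2^8 = 256
Verification: sum of C(9,k) for even k = 1 + 36 + 126 + 84 + 9 = 256
Result = 256


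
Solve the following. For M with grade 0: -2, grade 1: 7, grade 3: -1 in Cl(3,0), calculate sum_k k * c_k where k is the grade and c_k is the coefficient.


Grade-weighted sum = sum of grade_k * coefficient_k
0*(-2) = 0
1*7 = 7
3*(-1) = -3
Total = 0 + 7 + (-3) = 4


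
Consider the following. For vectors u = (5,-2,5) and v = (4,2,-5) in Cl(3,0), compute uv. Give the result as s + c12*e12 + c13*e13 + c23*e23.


In Cl(3,0): e_i^2 = 1, e_ie_j = -e_je_i for i != j.
Scalar part = u . v = 5*4 + (-2)*2 + 5*(-5)
= 20 + (-4) + (-25) = -9
e12 coeff = 5*2 - (-2)*4 = 10 - (-8) = 18
e13 coeff = 5*(-5) - 5*4 = -25 - 20 = -45
e23 coeff = (-2)*(-5) - 5*2 = 10 - 10 = 0
uv = -9 + 18*e12 - 45*e13 + 0*e23


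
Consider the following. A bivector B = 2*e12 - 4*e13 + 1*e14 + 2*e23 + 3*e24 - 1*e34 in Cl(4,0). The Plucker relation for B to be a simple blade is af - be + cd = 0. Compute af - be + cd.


Plucker relation: af - be + cd
a*f = 2*(-1) = -2
b*e = (-4)*3 = -12
c*d = 1*2 = 2
af - be + cd = -2 - (-12) + 2
= 12


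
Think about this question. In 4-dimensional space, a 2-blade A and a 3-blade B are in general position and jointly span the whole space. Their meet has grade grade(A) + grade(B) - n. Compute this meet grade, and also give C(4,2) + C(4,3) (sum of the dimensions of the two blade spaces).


Meet grade = grade(A) + grade(B) - n
= 2 + 3 - 4 = 1
C(4,2) = 6
C(4,3) = 4
dim_A + dim_B = 6 + 4 = 10


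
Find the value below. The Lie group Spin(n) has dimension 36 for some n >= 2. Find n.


dim Spin(n) = dim so(n) = n(n-1)/2.
Solve n(n-1)/2 = 36, i.e. n^2 - n - 72 = 0.
Discriminant = 1 + 8*36 = 289
n = (1 + sqrt(289))/2 = (1 + 17)/2 = 9


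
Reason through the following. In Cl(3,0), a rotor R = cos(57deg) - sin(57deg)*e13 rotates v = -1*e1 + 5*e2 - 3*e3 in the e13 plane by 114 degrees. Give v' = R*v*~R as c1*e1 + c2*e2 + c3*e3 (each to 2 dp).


Rotor R = cos(57deg) - sin(57deg)*e13
Rotation angle theta = 2 * 57 = 114 degrees in the e13 plane (e1 -> e3).
The component perpendicular to the plane (e2) is invariant: v'_2 = v2 = 5.00
cos(114deg) = -0.4067, sin(114deg) = 0.9135
v'_1 = v1*cos(theta) - v3*sin(theta) = -1*(-0.4067) - (-3)*0.9135 = 3.15
v'_3 = v1*sin(theta) + v3*cos(theta) = -1*0.9135 + (-3)*(-0.4067) = 0.31
v' = 3.15*e1 + 5.00*e2 + 0.31*e3


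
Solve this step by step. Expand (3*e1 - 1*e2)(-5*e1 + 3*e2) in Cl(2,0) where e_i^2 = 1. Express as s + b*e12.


Expand: (3*e1 - 1*e2)(-5*e1 + 3*e2)
= 3*(-5)*e1e1 + 3*3*e1e2 + (-1)*(-5)*e2e1 + (-1)*3*e2e2
Using e1^2 = e2^2 = 1, e2e1 = -e1e2:
Scalar part s = 3*(-5) + (-1)*3 = -15 + (-3) = -18
Bivector part b = 3*3 - (-1)*(-5) = 9 - 5 = 4
uv = -18 + 4*e12


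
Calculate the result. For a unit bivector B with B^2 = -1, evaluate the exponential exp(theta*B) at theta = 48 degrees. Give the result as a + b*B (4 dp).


For a unit bivector B with B^2 = -1, the exponential series gives
e^(theta*B) = cos(theta) + sin(theta)*B (the GA analogue of Euler's formula).
theta = 48 degrees = 0.837758 rad
cos(48 deg) = 0.6691
sin(48 deg) = 0.7431
exp(theta*B) = 0.6691 + 0.7431*B


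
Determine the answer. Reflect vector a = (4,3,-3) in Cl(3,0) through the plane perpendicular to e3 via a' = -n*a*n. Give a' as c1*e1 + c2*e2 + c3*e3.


Reflection formula: a' = -n*a*n, with n = e3 (unit vector, n^2 = 1).
For reflection through hyperplane perp to e3:
The component along e3 flips sign, others stay.
a = (4, 3, -3)
a' = (4, 3, 3)
a' = 4*e1 + 3*e2 + 3*e3


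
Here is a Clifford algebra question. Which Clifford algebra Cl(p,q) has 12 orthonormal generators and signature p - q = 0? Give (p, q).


We need p + q = 12 and p - q = 0.
Adding: 2p = 12 + 0 = 12, so p = 6.
Then q = 12 - 6 = 6.
(p, q) = (6, 6)


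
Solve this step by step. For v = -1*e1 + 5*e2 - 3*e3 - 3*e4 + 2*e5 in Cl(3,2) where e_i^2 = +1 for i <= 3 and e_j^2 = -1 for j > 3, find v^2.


v^2 = sum of c_i^2 * e_i^2
Positive signature terms (e_i^2 = +1): (-1)^2 + 5^2 + (-3)^2 = 35
Negative signature terms (e_j^2 = -1): (-3)^2 + 2^2 = 13
v^2 = 35 - 13 = 22


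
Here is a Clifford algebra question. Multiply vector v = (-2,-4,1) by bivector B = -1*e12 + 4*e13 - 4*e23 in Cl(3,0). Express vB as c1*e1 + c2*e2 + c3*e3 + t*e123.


vB has grade-1 (vector) and grade-3 (trivector) parts: vB = (v _| B) + (v ^ B).
Vector part <vB>_1:
  e1: -v2*b12 - v3*b13 = -(-4)*(-1) - (1)*(4) = -8
  e2: v1*b12 - v3*b23 = (-2)*(-1) - (1)*(-4) = 6
  e3: v1*b13 + v2*b23 = (-2)*(4) + (-4)*(-4) = 8
Trivector part <vB>_3:
  e123: v1*b23 - v2*b13 + v3*b12 = (-2)*(-4) - (-4)*(4) + (1)*(-1) = 23
vB = -8*e1 + 6*e2 + 8*e3 + 23*e123


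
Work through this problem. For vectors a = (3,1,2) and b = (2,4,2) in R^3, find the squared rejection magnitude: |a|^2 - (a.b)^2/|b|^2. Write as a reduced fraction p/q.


|a|^2 = 3^2 + 1^2 + 2^2 = 14
|b|^2 = 2^2 + 4^2 + 2^2 = 24
a . b = 3*2 + 1*4 + 2*2 = 14
(a.b)^2 = 14^2 = 196
|rej|^2 = 14 - 196/24
= (336 - 196)/24
= 140/24
In lowest terms: 35/6


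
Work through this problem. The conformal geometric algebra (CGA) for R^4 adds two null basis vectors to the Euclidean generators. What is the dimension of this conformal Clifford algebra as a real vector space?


The conformal model of R^4 uses Cl(5,1): the 4 Euclidean generators plus two extra orthogonal generators e+ (e+^2 = +1) and e- (e-^2 = -1), from which the null vectors e0, einf are built.
Number of generators m = 4 + 2 = 6.
dim Cl(p,q) = 2^m = 2^6 = 64


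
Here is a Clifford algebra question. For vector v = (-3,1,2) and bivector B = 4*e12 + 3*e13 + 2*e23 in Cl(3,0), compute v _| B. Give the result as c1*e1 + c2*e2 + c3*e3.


Left contraction v _| B = <vB>_1 (grade-1 part of the geometric product vB).
Using e1_|e12 = e2, e2_|e12 = -e1, e1_|e13 = e3, e3_|e13 = -e1, e2_|e23 = e3, e3_|e23 = -e2:
e1 coeff: -v2*b12 - v3*b13 = -(1)*(4) - (2)*(3) = -10
e2 coeff: v1*b12 - v3*b23 = (-3)*(4) - (2)*(2) = -16
e3 coeff: v1*b13 + v2*b23 = (-3)*(3) + (1)*(2) = -7
v _| B = -10*e1 - 16*e2 - 7*e3


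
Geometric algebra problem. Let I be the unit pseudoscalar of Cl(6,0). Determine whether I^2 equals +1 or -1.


The pseudoscalar I = e1...e_n (product of all n generators) of Cl(p,q) satisfies I^2 = (-1)^(q + n(n-1)/2).
p = 6, q = 0, n = p + q = 6
n(n-1)/2 = 6 * 5 / 2 = 15
Exponent = q + n(n-1)/2 = 0 + 15 = 15
I^2 = (-1)^15 = -1


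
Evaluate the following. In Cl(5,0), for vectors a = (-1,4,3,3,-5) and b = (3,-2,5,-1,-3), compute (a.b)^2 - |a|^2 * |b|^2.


a . b = (-1)*3 + 4*(-2) + 3*5 + 3*(-1) + (-5)*(-3)
= -3 + (-8) + 15 + (-3) + 15 = 16
|a|^2 = (-1)^2 + 4^2 + 3^2 + 3^2 + (-5)^2 = 60
|b|^2 = 3^2 + (-2)^2 + 5^2 + (-1)^2 + (-3)^2 = 48
(a.b)^2 = 16^2 = 256
|a|^2 * |b|^2 = 60 * 48 = 2880
Result = 256 - 2880 = -2624


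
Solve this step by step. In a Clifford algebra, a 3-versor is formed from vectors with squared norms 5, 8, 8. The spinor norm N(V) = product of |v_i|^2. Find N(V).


Spinor norm N(V) = |v1|^2 * |v2|^2 * ... * |v3|^2
= 5 * 8 * 8
Running product: 5, 40, 320
N(V) = 320


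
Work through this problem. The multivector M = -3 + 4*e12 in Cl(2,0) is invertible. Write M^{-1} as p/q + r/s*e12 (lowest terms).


M = -3 + 4*e12, where e12^2 = -1.
Since M commutes with its reverse ~M = a - b*e12, M * ~M = a^2 - b^2*e12^2 = a^2 + b^2.
So M^{-1} = ~M / (a^2 + b^2) = (a - b*e12)/(a^2 + b^2).
a^2 + b^2 = 9 + 16 = 25
Scalar part = -3/25 = -3/25
Bivector coeff = -4/25 = -4/25
M^{-1} = -3/25 - 4/25*e12


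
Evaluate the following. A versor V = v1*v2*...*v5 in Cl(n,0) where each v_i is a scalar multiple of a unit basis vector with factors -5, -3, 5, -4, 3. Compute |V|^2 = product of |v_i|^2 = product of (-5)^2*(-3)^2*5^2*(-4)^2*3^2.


Each vector v_i has |v_i|^2 = s_i^2
Squared scales: (-5)^2 = 25, (-3)^2 = 9, 5^2 = 25, (-4)^2 = 16, 3^2 = 9
|V|^2 = 25 * 9 * 25 * 16 * 9
= 810000


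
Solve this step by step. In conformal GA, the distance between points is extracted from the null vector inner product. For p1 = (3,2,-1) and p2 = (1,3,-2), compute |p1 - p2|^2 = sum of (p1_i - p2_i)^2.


p1 - p2 = (2, -1, 1)
|p1 - p2|^2 = 2^2 + (-1)^2 + 1^2
= 4 + 1 + 1
= 6


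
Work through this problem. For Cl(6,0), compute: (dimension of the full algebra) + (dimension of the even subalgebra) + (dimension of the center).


n = 6 + 0 = 6
Total dim = 2^6 = 64
Even subalgebra dim = 2^5 = 32
n is even, so center dim = 1
Sum = 64 + 32 + 1 = 97


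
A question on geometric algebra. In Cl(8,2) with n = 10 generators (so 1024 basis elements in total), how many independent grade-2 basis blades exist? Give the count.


Number of grade-k basis blades in Cl(p,q) with n = p + q is C(n, k).
n = 8 + 2 = 10
C(10, 2) = 10! / (2! * 8!)
= 3628800 / (2 * 40320)
= 45


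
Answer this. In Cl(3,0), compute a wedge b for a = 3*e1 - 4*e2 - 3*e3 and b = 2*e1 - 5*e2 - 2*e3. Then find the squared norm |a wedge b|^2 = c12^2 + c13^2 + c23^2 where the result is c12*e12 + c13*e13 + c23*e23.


a wedge b = (a1*b2 - a2*b1)*e12 + (a1*b3 - a3*b1)*e13 + (a2*b3 - a3*b2)*e23
e12 coeff: 3*(-5) - (-4)*2 = -15 - (-8) = -7
e13 coeff: 3*(-2) - (-3)*2 = -6 - (-6) = 0
e23 coeff: (-4)*(-2) - (-3)*(-5) = 8 - 15 = -7
|a wedge b|^2 = (-7)^2 + 0^2 + (-7)^2
= 49 + 0 + 49
= 98


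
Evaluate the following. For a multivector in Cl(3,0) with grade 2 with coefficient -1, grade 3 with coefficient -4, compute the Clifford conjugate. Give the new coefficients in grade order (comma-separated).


Clifford conjugate sign for grade k: (-1)^(k(k+1)/2)
Grade 2: (-1)^(2*3/2) = (-1)^3 = -1, coeff -1 -> 1
Grade 3: (-1)^(3*4/2) = (-1)^6 = 1, coeff -4 -> -4
Conjugated coefficients: 1, -4


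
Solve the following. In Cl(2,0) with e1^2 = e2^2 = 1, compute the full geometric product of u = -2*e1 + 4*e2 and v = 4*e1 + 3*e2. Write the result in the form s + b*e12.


Expand: (-2*e1 + 4*e2)(4*e1 + 3*e2)
= (-2)*4*e1e1 + (-2)*3*e1e2 + 4*4*e2e1 + 4*3*e2e2
Using e1^2 = e2^2 = 1, e2e1 = -e1e2:
Scalar part s = (-2)*4 + 4*3 = -8 + 12 = 4
Bivector part b = (-2)*3 - 4*4 = -6 - 16 = -22
uv = 4 - 22*e12
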